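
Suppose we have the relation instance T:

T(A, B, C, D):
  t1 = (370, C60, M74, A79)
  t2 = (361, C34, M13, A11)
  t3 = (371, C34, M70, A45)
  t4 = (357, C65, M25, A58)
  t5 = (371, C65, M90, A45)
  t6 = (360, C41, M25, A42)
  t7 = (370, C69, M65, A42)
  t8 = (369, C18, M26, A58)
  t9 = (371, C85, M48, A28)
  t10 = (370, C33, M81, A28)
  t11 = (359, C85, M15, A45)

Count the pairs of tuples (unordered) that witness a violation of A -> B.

6

A=370: violating pairs (1,7), (1,10), (7,10) — 3 pairs.
A=371: violating pairs (3,5), (3,9), (5,9) — 3 pairs.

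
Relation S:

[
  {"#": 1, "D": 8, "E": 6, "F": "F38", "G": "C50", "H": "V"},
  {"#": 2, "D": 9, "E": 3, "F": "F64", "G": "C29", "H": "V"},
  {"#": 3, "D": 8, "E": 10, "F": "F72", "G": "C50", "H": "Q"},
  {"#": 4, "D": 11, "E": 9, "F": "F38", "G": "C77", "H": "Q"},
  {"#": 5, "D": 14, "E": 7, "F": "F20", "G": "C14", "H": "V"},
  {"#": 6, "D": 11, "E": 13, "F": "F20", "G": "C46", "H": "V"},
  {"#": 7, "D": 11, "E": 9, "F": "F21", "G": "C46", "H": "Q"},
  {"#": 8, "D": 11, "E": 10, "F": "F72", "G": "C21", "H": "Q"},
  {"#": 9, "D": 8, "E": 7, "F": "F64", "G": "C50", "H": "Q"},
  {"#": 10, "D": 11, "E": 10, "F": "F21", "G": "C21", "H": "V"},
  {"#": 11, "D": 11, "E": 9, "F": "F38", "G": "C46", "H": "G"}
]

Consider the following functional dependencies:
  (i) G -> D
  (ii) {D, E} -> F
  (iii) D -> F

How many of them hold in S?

1

(i) G -> D: every LHS value maps to a single RHS value — holds.
(ii) {D, E} -> F: (D=11, E=9): rows 4, 7, 11 → F takes values {F38, F21} — violation; (D=11, E=10): rows 8, 10 → F takes values {F72, F21} — violation — fails.
(iii) D -> F: D=8: rows 1, 3, 9 → F takes values {F38, F72, F64} — violation; D=11: rows 4, 6, 7, 8, 10, 11 → F takes values {F38, F20, F21, F72} — violation — fails.
1 of the 3 dependencies holds.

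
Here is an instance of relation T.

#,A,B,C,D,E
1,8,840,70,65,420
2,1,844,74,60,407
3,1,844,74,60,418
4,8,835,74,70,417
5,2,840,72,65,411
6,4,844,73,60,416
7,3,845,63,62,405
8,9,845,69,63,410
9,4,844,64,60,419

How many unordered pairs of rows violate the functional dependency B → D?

B=840: all 2 rows agree on D — 0 pairs.
B=844: all 4 rows agree on D — 0 pairs.
B=845: violating pairs (7,8) — 1 pair.

1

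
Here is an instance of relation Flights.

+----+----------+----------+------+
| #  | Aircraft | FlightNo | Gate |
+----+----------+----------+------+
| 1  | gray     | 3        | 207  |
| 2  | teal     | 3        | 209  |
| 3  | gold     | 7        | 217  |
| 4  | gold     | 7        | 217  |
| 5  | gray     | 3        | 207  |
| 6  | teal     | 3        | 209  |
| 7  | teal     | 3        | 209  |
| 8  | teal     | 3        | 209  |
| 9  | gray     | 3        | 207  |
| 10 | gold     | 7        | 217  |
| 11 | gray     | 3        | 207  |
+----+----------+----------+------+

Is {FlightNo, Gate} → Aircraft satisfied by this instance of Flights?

(FlightNo=3, Gate=207): rows 1, 5, 9, 11 → Aircraft = gray, gray, gray, gray ✓
(FlightNo=3, Gate=209): rows 2, 6, 7, 8 → Aircraft = teal, teal, teal, teal ✓
(FlightNo=7, Gate=217): rows 3, 4, 10 → Aircraft = gold, gold, gold ✓
Every {FlightNo, Gate} value is associated with a single Aircraft value, so {FlightNo, Gate} → Aircraft holds.

Yes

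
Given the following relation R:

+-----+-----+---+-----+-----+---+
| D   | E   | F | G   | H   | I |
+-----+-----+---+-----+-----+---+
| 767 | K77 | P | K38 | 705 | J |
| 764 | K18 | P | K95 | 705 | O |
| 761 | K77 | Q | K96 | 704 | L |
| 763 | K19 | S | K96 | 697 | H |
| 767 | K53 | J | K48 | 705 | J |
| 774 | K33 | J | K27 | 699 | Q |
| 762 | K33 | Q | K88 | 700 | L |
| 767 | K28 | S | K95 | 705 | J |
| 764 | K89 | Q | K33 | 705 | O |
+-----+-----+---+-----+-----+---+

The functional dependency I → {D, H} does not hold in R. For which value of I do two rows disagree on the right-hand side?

I=J: 3 rows → {D,H} = (767, 705), (767, 705), (767, 705) ✓
I=O: 2 rows → {D,H} = (764, 705), (764, 705) ✓
I=L: 2 rows → {D,H} takes values {(761, 704), (762, 700)} — violation
I=H: 1 row → {D,H} = (763, 697) ✓
I=Q: 1 row → {D,H} = (774, 699) ✓
The only I value with inconsistent RHS is I=L.

L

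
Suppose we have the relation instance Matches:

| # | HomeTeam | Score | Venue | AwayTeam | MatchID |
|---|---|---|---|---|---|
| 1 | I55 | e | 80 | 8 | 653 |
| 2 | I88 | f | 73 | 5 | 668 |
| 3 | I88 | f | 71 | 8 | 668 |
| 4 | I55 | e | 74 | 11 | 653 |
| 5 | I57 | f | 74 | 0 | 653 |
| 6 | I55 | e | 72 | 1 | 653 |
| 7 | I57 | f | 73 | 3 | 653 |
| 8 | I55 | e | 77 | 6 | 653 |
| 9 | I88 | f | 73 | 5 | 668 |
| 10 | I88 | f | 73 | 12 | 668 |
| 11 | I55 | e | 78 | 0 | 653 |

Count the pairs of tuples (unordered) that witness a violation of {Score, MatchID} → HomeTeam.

0

(Score=e, MatchID=653): all 5 rows agree on HomeTeam — 0 pairs.
(Score=f, MatchID=668): all 4 rows agree on HomeTeam — 0 pairs.
(Score=f, MatchID=653): all 2 rows agree on HomeTeam — 0 pairs.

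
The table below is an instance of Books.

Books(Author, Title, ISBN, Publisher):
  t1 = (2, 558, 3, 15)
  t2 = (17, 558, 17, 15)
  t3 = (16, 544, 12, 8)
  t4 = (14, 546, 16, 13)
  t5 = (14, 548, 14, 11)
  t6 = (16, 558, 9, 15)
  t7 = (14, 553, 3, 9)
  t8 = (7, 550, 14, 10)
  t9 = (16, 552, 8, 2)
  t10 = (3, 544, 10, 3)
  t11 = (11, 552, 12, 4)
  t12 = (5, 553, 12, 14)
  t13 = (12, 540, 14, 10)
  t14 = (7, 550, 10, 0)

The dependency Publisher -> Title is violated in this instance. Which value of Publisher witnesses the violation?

10

Publisher=15: rows 1, 2, 6 → Title = 558, 558, 558 ✓
Publisher=8: row 3 → Title = 544 ✓
Publisher=13: row 4 → Title = 546 ✓
Publisher=11: row 5 → Title = 548 ✓
Publisher=9: row 7 → Title = 553 ✓
Publisher=10: rows 8, 13 → Title takes values {550, 540} — violation
Publisher=2: row 9 → Title = 552 ✓
Publisher=3: row 10 → Title = 544 ✓
Publisher=4: row 11 → Title = 552 ✓
Publisher=14: row 12 → Title = 553 ✓
Publisher=0: row 14 → Title = 550 ✓
The only Publisher value with inconsistent Title is Publisher=10.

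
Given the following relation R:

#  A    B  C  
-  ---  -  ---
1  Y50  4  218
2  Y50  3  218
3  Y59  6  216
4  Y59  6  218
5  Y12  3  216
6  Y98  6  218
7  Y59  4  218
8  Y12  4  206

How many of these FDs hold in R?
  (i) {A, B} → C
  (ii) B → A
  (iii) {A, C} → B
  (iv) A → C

0

(i) {A, B} → C: (A=Y59, B=6): rows 3, 4 → C takes values {216, 218} — violation — fails.
(ii) B → A: B=4: rows 1, 7, 8 → A takes values {Y50, Y59, Y12} — violation; B=3: rows 2, 5 → A takes values {Y50, Y12} — violation; B=6: rows 3, 4, 6 → A takes values {Y59, Y98} — violation — fails.
(iii) {A, C} → B: (A=Y50, C=218): rows 1, 2 → B takes values {4, 3} — violation; (A=Y59, C=218): rows 4, 7 → B takes values {6, 4} — violation — fails.
(iv) A → C: A=Y59: rows 3, 4, 7 → C takes values {216, 218} — violation; A=Y12: rows 5, 8 → C takes values {216, 206} — violation — fails.
None of the 4 dependencies hold.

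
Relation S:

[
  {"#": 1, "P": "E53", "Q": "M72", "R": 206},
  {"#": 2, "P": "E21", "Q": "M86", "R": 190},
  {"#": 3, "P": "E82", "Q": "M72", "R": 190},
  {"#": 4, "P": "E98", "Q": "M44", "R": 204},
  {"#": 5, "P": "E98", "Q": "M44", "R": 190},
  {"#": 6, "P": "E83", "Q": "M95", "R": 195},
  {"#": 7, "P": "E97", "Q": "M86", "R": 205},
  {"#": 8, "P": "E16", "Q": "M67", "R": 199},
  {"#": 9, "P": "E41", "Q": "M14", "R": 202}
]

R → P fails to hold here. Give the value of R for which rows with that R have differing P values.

190

R=206: row 1 → P = E53 ✓
R=190: rows 2, 3, 5 → P takes values {E21, E82, E98} — violation
R=204: row 4 → P = E98 ✓
R=195: row 6 → P = E83 ✓
R=205: row 7 → P = E97 ✓
R=199: row 8 → P = E16 ✓
R=202: row 9 → P = E41 ✓
The only R value with inconsistent P is R=190.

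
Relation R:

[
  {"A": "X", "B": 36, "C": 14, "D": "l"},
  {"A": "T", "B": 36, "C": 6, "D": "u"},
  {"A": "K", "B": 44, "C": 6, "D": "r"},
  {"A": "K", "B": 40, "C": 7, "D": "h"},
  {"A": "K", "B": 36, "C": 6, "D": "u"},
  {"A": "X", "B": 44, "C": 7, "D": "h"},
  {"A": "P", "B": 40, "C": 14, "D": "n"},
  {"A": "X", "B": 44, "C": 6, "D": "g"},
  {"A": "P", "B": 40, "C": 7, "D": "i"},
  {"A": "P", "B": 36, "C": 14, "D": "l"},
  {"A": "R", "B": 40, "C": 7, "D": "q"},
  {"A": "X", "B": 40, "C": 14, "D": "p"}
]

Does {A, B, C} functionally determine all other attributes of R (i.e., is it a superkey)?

Yes

All 12 rows have distinct {A, B, C} values, so {A, B, C} → (all attributes) holds and {A, B, C} is a superkey.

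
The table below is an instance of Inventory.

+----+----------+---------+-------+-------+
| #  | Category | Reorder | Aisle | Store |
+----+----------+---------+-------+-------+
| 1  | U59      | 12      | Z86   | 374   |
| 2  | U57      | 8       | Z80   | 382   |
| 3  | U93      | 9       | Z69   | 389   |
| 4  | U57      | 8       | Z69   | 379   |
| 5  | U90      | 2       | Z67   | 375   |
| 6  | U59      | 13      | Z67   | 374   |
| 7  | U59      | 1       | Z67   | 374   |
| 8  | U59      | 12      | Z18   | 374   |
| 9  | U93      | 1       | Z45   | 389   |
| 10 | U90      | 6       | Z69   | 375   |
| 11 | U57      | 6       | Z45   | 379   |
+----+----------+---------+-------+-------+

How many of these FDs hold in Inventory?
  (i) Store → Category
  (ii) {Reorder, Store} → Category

(i) Store → Category: every LHS value maps to a single RHS value — holds.
(ii) {Reorder, Store} → Category: every LHS value maps to a single RHS value — holds.
2 of the 2 dependencies hold.

2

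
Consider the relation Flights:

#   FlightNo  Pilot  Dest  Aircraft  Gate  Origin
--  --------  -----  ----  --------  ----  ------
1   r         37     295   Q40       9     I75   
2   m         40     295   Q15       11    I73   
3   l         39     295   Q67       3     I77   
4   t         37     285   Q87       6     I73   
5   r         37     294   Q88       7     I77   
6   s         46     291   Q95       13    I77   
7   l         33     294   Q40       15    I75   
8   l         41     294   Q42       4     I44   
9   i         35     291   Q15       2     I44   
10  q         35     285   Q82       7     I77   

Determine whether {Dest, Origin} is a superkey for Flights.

Yes

All 10 rows have distinct {Dest, Origin} values, so {Dest, Origin} → (all attributes) holds and {Dest, Origin} is a superkey.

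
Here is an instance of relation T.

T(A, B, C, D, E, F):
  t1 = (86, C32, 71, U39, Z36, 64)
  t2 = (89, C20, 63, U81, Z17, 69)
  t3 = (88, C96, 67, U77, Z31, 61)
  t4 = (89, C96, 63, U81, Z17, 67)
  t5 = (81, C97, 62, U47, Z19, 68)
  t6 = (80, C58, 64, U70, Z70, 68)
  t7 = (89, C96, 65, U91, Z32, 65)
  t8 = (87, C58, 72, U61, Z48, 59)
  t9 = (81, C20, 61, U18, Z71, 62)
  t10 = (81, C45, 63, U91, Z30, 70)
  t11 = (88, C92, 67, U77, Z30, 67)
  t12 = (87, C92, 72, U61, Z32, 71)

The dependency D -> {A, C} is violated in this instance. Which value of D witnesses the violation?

U91

D=U39: row 1 → {A,C} = (86, 71) ✓
D=U81: rows 2, 4 → {A,C} = (89, 63), (89, 63) ✓
D=U77: rows 3, 11 → {A,C} = (88, 67), (88, 67) ✓
D=U47: row 5 → {A,C} = (81, 62) ✓
D=U70: row 6 → {A,C} = (80, 64) ✓
D=U91: rows 7, 10 → {A,C} takes values {(89, 65), (81, 63)} — violation
D=U61: rows 8, 12 → {A,C} = (87, 72), (87, 72) ✓
D=U18: row 9 → {A,C} = (81, 61) ✓
The only D value with inconsistent RHS is D=U91.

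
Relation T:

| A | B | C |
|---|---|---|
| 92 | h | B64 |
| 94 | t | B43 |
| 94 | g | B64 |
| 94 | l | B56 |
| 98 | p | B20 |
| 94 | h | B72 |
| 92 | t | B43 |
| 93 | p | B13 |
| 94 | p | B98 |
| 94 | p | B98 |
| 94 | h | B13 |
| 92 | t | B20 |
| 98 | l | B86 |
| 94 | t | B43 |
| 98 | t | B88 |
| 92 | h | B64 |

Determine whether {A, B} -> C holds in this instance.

No

(A=92, B=h): 2 rows → C = B64, B64 ✓
(A=94, B=t): 2 rows → C = B43, B43 ✓
(A=94, B=g): 1 row → C = B64 ✓
(A=94, B=l): 1 row → C = B56 ✓
(A=98, B=p): 1 row → C = B20 ✓
(A=94, B=h): 2 rows → C takes values {B72, B13} — violation
(A=92, B=t): 2 rows → C takes values {B43, B20} — violation
(A=93, B=p): 1 row → C = B13 ✓
(A=94, B=p): 2 rows → C = B98, B98 ✓
(A=98, B=l): 1 row → C = B86 ✓
(A=98, B=t): 1 row → C = B88 ✓
Two rows agree on {A, B} but differ on C, so {A, B} -> C does not hold.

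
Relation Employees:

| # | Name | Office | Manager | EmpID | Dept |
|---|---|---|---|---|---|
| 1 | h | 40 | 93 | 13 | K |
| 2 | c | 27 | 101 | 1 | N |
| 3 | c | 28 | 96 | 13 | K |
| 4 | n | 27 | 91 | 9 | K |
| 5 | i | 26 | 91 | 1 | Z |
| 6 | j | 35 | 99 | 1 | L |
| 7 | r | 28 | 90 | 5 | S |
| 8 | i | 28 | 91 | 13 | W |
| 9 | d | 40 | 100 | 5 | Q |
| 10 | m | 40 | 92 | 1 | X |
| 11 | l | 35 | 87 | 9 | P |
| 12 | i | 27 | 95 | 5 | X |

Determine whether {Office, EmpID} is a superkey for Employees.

Rows 3 and 8 have the same {Office, EmpID} value (Office=28, EmpID=13) but are distinct tuples, so {Office, EmpID} does not determine every attribute — not a superkey.

No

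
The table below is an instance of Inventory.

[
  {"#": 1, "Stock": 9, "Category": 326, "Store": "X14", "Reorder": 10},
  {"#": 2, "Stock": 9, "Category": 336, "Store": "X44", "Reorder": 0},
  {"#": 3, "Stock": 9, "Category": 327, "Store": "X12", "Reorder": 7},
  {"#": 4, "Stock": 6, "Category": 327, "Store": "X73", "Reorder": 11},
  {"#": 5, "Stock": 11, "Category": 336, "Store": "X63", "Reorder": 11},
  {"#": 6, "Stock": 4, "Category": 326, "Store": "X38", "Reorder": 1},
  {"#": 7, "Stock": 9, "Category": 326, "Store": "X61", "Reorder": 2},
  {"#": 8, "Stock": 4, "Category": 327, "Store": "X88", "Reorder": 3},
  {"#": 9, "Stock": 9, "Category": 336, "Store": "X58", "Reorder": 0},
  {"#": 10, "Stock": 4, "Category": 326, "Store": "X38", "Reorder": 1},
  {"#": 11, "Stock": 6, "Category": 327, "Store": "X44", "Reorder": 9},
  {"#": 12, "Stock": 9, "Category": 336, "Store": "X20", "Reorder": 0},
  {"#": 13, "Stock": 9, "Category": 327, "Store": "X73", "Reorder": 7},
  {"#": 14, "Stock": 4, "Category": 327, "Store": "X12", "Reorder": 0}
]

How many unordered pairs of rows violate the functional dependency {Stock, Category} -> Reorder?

(Stock=9, Category=326): violating pairs (1,7) — 1 pair.
(Stock=9, Category=336): all 3 rows agree on Reorder — 0 pairs.
(Stock=9, Category=327): all 2 rows agree on Reorder — 0 pairs.
(Stock=6, Category=327): violating pairs (4,11) — 1 pair.
(Stock=4, Category=326): all 2 rows agree on Reorder — 0 pairs.
(Stock=4, Category=327): violating pairs (8,14) — 1 pair.

3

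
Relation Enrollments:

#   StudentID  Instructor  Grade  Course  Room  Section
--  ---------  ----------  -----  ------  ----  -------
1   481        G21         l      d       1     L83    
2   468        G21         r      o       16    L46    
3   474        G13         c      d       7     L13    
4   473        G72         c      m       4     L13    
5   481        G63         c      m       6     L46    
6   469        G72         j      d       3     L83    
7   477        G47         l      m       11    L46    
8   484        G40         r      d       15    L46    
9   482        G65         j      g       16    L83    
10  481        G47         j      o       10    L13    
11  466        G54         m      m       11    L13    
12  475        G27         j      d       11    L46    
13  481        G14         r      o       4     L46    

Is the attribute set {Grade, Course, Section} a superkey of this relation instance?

Rows 2 and 13 have the same {Grade, Course, Section} value (Grade=r, Course=o, Section=L46) but are distinct tuples, so {Grade, Course, Section} does not determine every attribute — not a superkey.

No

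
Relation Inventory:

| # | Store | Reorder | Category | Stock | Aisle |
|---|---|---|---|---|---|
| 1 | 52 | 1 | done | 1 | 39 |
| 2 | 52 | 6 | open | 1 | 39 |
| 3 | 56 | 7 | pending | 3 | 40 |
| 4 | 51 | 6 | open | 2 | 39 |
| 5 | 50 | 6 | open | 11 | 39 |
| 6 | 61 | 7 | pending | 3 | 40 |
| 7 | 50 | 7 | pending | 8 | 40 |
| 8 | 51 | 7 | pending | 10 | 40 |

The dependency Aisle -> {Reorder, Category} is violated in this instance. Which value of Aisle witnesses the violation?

Aisle=39: rows 1, 2, 4, 5 → {Reorder,Category} takes values {(1, done), (6, open)} — violation
Aisle=40: rows 3, 6, 7, 8 → {Reorder,Category} = (7, pending), (7, pending), (7, pending), (7, pending) ✓
The only Aisle value with inconsistent RHS is Aisle=39.

39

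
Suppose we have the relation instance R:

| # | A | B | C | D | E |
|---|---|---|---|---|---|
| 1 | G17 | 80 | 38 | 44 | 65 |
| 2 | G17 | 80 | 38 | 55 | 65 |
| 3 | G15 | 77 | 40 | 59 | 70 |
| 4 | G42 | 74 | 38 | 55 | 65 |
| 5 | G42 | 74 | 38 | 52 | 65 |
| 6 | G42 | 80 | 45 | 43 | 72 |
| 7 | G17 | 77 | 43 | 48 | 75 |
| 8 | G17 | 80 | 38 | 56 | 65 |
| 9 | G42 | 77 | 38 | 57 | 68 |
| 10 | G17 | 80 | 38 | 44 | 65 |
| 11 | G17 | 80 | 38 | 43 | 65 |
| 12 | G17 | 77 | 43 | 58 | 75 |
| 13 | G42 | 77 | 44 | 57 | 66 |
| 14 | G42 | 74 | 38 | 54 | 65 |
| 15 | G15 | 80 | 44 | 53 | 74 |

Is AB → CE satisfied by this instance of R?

(A=G17, B=80): rows 1, 2, 8, 10, 11 → {C,E} = (38, 65), (38, 65), (38, 65), (38, 65), (38, 65) ✓
(A=G15, B=77): row 3 → {C,E} = (40, 70) ✓
(A=G42, B=74): rows 4, 5, 14 → {C,E} = (38, 65), (38, 65), (38, 65) ✓
(A=G42, B=80): row 6 → {C,E} = (45, 72) ✓
(A=G17, B=77): rows 7, 12 → {C,E} = (43, 75), (43, 75) ✓
(A=G42, B=77): rows 9, 13 → {C,E} takes values {(38, 68), (44, 66)} — violation
(A=G15, B=80): row 15 → {C,E} = (44, 74) ✓
Two rows agree on AB but differ on CE, so AB → CE does not hold.

No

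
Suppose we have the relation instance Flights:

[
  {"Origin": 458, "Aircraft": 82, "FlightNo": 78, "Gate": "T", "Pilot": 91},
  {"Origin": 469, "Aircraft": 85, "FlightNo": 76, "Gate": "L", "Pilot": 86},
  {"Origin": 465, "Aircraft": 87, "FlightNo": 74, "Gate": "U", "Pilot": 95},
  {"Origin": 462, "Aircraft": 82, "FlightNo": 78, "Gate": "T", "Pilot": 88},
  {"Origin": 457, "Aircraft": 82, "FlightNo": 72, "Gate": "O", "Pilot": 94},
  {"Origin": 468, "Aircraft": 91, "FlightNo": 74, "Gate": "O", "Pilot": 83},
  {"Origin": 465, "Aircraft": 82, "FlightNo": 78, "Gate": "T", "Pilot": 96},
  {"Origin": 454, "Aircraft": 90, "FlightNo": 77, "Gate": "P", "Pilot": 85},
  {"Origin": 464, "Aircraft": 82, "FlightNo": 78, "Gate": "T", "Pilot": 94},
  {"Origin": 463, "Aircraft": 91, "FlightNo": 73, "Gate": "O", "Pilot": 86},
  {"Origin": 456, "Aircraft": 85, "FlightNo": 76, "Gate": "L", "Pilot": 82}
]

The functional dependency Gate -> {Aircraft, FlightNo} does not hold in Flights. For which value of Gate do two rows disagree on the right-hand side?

Gate=T: 4 rows → {Aircraft,FlightNo} = (82, 78), (82, 78), (82, 78), (82, 78) ✓
Gate=L: 2 rows → {Aircraft,FlightNo} = (85, 76), (85, 76) ✓
Gate=U: 1 row → {Aircraft,FlightNo} = (87, 74) ✓
Gate=O: 3 rows → {Aircraft,FlightNo} takes values {(82, 72), (91, 74), (91, 73)} — violation
Gate=P: 1 row → {Aircraft,FlightNo} = (90, 77) ✓
The only Gate value with inconsistent RHS is Gate=O.

O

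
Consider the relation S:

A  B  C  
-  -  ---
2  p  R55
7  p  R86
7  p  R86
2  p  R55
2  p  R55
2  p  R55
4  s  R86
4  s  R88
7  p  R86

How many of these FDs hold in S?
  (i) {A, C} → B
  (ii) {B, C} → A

(i) {A, C} → B: every LHS value maps to a single RHS value — holds.
(ii) {B, C} → A: every LHS value maps to a single RHS value — holds.
2 of the 2 dependencies hold.

2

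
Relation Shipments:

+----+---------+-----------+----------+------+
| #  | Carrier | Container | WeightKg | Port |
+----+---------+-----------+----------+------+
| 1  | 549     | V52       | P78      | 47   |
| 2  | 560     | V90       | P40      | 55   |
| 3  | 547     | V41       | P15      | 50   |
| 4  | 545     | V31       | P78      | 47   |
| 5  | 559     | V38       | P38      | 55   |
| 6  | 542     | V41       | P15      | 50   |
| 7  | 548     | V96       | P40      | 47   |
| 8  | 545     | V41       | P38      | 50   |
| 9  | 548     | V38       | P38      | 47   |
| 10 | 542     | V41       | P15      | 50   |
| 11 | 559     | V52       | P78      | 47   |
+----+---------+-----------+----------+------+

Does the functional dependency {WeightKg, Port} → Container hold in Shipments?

No

(WeightKg=P78, Port=47): rows 1, 4, 11 → Container takes values {V52, V31} — violation
(WeightKg=P40, Port=55): row 2 → Container = V90 ✓
(WeightKg=P15, Port=50): rows 3, 6, 10 → Container = V41, V41, V41 ✓
(WeightKg=P38, Port=55): row 5 → Container = V38 ✓
(WeightKg=P40, Port=47): row 7 → Container = V96 ✓
(WeightKg=P38, Port=50): row 8 → Container = V41 ✓
(WeightKg=P38, Port=47): row 9 → Container = V38 ✓
Two rows agree on {WeightKg, Port} but differ on Container, so {WeightKg, Port} → Container does not hold.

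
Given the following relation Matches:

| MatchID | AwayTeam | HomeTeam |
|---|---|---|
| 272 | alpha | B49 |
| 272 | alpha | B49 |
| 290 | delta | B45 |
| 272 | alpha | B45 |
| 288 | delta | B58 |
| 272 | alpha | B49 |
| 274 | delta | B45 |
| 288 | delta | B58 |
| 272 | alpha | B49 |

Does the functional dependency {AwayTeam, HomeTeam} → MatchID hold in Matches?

No

(AwayTeam=alpha, HomeTeam=B49): 4 rows → MatchID = 272, 272, 272, 272 ✓
(AwayTeam=delta, HomeTeam=B45): 2 rows → MatchID takes values {290, 274} — violation
(AwayTeam=alpha, HomeTeam=B45): 1 row → MatchID = 272 ✓
(AwayTeam=delta, HomeTeam=B58): 2 rows → MatchID = 288, 288 ✓
Two rows agree on {AwayTeam, HomeTeam} but differ on MatchID, so {AwayTeam, HomeTeam} → MatchID does not hold.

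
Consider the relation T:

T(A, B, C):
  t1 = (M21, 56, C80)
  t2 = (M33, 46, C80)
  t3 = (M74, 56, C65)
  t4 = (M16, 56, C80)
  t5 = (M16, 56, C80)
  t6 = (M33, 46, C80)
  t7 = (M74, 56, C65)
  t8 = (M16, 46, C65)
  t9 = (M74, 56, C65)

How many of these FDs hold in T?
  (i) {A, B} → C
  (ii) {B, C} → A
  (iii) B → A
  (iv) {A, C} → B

2

(i) {A, B} → C: every LHS value maps to a single RHS value — holds.
(ii) {B, C} → A: (B=56, C=C80): rows 1, 4, 5 → A takes values {M21, M16} — violation — fails.
(iii) B → A: B=56: rows 1, 3, 4, 5, 7, 9 → A takes values {M21, M74, M16} — violation; B=46: rows 2, 6, 8 → A takes values {M33, M16} — violation — fails.
(iv) {A, C} → B: every LHS value maps to a single RHS value — holds.
2 of the 4 dependencies hold.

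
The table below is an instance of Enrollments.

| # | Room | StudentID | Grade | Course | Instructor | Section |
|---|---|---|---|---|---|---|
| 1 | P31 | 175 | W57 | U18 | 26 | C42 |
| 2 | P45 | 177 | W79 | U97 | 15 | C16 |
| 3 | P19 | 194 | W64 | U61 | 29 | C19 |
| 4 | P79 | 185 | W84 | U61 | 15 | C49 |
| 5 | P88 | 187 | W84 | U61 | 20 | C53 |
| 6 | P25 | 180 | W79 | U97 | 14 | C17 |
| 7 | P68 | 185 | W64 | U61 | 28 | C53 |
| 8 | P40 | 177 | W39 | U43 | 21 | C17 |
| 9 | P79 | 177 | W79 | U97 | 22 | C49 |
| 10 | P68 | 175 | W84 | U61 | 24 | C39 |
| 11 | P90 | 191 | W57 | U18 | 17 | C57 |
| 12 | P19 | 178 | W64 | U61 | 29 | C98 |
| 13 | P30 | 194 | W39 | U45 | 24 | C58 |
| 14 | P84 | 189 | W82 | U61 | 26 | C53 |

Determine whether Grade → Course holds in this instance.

Grade=W57: rows 1, 11 → Course = U18, U18 ✓
Grade=W79: rows 2, 6, 9 → Course = U97, U97, U97 ✓
Grade=W64: rows 3, 7, 12 → Course = U61, U61, U61 ✓
Grade=W84: rows 4, 5, 10 → Course = U61, U61, U61 ✓
Grade=W39: rows 8, 13 → Course takes values {U43, U45} — violation
Grade=W82: row 14 → Course = U61 ✓
Two rows agree on Grade but differ on Course, so Grade → Course does not hold.

No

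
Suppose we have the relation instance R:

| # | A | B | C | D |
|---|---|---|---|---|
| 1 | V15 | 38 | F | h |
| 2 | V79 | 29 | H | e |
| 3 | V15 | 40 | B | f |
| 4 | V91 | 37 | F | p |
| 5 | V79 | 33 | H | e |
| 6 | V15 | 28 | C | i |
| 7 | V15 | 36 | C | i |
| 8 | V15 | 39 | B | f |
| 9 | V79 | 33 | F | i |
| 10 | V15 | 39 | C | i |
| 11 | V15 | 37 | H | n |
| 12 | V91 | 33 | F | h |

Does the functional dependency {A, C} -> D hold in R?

(A=V15, C=F): row 1 → D = h ✓
(A=V79, C=H): rows 2, 5 → D = e, e ✓
(A=V15, C=B): rows 3, 8 → D = f, f ✓
(A=V91, C=F): rows 4, 12 → D takes values {p, h} — violation
(A=V15, C=C): rows 6, 7, 10 → D = i, i, i ✓
(A=V79, C=F): row 9 → D = i ✓
(A=V15, C=H): row 11 → D = n ✓
Two rows agree on {A, C} but differ on D, so {A, C} -> D does not hold.

No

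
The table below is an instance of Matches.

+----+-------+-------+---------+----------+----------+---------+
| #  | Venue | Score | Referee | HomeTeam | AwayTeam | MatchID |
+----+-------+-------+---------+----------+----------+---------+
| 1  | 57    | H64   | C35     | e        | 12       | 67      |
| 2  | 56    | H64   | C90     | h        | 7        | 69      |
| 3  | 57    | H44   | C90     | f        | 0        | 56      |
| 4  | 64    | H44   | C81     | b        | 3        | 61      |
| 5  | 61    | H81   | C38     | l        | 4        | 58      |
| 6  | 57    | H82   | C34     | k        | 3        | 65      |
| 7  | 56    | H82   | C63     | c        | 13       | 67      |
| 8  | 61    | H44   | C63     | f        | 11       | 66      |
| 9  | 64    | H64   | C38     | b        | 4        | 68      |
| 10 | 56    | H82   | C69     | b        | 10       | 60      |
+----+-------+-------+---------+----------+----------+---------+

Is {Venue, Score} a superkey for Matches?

No

Rows 7 and 10 have the same {Venue, Score} value (Venue=56, Score=H82) but are distinct tuples, so {Venue, Score} does not determine every attribute — not a superkey.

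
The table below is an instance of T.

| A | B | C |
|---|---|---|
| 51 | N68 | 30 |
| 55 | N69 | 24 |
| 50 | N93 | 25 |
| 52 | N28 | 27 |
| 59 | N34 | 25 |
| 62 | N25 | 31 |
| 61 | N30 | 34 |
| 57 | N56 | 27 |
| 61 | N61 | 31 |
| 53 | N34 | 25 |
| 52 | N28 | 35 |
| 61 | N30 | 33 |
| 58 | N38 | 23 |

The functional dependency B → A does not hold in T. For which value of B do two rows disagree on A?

B=N68: 1 row → A = 51 ✓
B=N69: 1 row → A = 55 ✓
B=N93: 1 row → A = 50 ✓
B=N28: 2 rows → A = 52, 52 ✓
B=N34: 2 rows → A takes values {59, 53} — violation
B=N25: 1 row → A = 62 ✓
B=N30: 2 rows → A = 61, 61 ✓
B=N56: 1 row → A = 57 ✓
B=N61: 1 row → A = 61 ✓
B=N38: 1 row → A = 58 ✓
The only B value with inconsistent A is B=N34.

N34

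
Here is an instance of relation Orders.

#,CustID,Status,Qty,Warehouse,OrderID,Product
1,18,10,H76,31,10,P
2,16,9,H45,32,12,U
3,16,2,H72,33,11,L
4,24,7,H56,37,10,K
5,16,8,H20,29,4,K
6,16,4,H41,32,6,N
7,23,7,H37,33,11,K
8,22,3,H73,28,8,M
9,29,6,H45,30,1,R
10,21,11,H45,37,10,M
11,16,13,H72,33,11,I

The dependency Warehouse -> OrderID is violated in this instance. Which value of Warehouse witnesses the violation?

Warehouse=31: row 1 → OrderID = 10 ✓
Warehouse=32: rows 2, 6 → OrderID takes values {12, 6} — violation
Warehouse=33: rows 3, 7, 11 → OrderID = 11, 11, 11 ✓
Warehouse=37: rows 4, 10 → OrderID = 10, 10 ✓
Warehouse=29: row 5 → OrderID = 4 ✓
Warehouse=28: row 8 → OrderID = 8 ✓
Warehouse=30: row 9 → OrderID = 1 ✓
The only Warehouse value with inconsistent OrderID is Warehouse=32.

32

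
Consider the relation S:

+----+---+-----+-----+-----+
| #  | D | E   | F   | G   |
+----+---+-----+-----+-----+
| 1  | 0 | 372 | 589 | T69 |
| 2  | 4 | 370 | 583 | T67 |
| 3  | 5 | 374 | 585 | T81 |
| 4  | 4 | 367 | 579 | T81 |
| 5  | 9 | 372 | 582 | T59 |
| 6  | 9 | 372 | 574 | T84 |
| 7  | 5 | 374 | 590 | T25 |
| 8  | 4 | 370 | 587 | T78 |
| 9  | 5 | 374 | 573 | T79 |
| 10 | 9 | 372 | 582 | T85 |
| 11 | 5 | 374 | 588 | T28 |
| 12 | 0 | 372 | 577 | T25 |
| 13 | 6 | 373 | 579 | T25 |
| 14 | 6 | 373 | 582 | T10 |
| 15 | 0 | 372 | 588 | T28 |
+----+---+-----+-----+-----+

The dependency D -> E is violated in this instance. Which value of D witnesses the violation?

4

D=0: rows 1, 12, 15 → E = 372, 372, 372 ✓
D=4: rows 2, 4, 8 → E takes values {370, 367} — violation
D=5: rows 3, 7, 9, 11 → E = 374, 374, 374, 374 ✓
D=9: rows 5, 6, 10 → E = 372, 372, 372 ✓
D=6: rows 13, 14 → E = 373, 373 ✓
The only D value with inconsistent E is D=4.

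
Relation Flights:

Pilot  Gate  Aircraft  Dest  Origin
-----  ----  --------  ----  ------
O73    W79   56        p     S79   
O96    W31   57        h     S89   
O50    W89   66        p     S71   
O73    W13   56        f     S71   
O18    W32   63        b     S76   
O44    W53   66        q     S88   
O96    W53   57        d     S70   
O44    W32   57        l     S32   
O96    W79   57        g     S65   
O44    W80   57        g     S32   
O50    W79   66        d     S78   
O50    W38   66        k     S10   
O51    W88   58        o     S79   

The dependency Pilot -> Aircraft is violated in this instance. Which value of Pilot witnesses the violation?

O44

Pilot=O73: 2 rows → Aircraft = 56, 56 ✓
Pilot=O96: 3 rows → Aircraft = 57, 57, 57 ✓
Pilot=O50: 3 rows → Aircraft = 66, 66, 66 ✓
Pilot=O18: 1 row → Aircraft = 63 ✓
Pilot=O44: 3 rows → Aircraft takes values {66, 57} — violation
Pilot=O51: 1 row → Aircraft = 58 ✓
The only Pilot value with inconsistent Aircraft is Pilot=O44.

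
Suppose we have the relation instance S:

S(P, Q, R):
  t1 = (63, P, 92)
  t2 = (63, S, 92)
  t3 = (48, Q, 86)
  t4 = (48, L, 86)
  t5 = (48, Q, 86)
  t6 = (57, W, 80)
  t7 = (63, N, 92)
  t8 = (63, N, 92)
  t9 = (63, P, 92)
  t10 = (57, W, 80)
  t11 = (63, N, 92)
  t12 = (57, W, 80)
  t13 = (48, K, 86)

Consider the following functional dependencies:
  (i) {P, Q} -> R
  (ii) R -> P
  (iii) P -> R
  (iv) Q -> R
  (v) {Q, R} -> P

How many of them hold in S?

(i) {P, Q} -> R: every LHS value maps to a single RHS value — holds.
(ii) R -> P: every LHS value maps to a single RHS value — holds.
(iii) P -> R: every LHS value maps to a single RHS value — holds.
(iv) Q -> R: every LHS value maps to a single RHS value — holds.
(v) {Q, R} -> P: every LHS value maps to a single RHS value — holds.
5 of the 5 dependencies hold.

5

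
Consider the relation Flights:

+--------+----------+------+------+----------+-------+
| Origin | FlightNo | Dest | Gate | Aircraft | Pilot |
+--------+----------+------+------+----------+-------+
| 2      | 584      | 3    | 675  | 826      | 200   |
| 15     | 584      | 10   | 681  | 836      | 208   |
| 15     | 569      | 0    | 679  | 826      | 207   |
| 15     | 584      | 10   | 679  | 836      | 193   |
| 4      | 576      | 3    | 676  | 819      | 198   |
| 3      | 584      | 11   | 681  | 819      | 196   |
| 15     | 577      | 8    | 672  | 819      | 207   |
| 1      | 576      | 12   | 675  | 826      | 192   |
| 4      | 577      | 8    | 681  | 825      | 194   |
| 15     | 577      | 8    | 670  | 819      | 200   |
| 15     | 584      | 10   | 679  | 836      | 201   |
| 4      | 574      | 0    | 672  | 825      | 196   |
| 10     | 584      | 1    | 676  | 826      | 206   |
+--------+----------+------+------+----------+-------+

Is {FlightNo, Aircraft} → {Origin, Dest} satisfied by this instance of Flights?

(FlightNo=584, Aircraft=826): 2 rows → {Origin,Dest} takes values {(2, 3), (10, 1)} — violation
(FlightNo=584, Aircraft=836): 3 rows → {Origin,Dest} = (15, 10), (15, 10), (15, 10) ✓
(FlightNo=569, Aircraft=826): 1 row → {Origin,Dest} = (15, 0) ✓
(FlightNo=576, Aircraft=819): 1 row → {Origin,Dest} = (4, 3) ✓
(FlightNo=584, Aircraft=819): 1 row → {Origin,Dest} = (3, 11) ✓
(FlightNo=577, Aircraft=819): 2 rows → {Origin,Dest} = (15, 8), (15, 8) ✓
(FlightNo=576, Aircraft=826): 1 row → {Origin,Dest} = (1, 12) ✓
(FlightNo=577, Aircraft=825): 1 row → {Origin,Dest} = (4, 8) ✓
(FlightNo=574, Aircraft=825): 1 row → {Origin,Dest} = (4, 0) ✓
Two rows agree on {FlightNo, Aircraft} but differ on {Origin, Dest}, so {FlightNo, Aircraft} → {Origin, Dest} does not hold.

No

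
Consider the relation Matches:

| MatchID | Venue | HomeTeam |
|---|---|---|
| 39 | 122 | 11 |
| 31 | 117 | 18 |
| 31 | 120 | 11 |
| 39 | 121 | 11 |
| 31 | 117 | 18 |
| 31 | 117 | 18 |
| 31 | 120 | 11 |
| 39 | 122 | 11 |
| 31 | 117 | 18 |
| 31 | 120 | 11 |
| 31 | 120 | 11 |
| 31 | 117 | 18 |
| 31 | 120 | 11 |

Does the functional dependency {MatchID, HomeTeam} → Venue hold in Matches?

(MatchID=39, HomeTeam=11): 3 rows → Venue takes values {122, 121} — violation
(MatchID=31, HomeTeam=18): 5 rows → Venue = 117, 117, 117, 117, 117 ✓
(MatchID=31, HomeTeam=11): 5 rows → Venue = 120, 120, 120, 120, 120 ✓
Two rows agree on {MatchID, HomeTeam} but differ on Venue, so {MatchID, HomeTeam} → Venue does not hold.

No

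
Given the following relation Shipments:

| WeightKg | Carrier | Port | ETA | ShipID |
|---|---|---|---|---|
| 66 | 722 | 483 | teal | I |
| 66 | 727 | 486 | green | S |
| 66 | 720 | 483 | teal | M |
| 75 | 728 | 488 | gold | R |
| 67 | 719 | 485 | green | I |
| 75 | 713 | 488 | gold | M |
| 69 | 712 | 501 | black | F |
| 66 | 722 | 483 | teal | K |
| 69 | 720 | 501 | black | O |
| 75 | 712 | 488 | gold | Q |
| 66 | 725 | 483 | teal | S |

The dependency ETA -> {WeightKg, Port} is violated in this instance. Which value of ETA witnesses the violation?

ETA=teal: 4 rows → {WeightKg,Port} = (66, 483), (66, 483), (66, 483), (66, 483) ✓
ETA=green: 2 rows → {WeightKg,Port} takes values {(66, 486), (67, 485)} — violation
ETA=gold: 3 rows → {WeightKg,Port} = (75, 488), (75, 488), (75, 488) ✓
ETA=black: 2 rows → {WeightKg,Port} = (69, 501), (69, 501) ✓
The only ETA value with inconsistent RHS is ETA=green.

green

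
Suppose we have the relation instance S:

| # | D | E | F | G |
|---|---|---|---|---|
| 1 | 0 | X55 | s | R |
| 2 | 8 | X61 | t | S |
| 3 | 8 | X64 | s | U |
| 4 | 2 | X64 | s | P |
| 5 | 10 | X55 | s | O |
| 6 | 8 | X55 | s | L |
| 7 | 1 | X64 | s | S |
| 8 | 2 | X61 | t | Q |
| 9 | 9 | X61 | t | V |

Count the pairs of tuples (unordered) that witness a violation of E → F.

E=X55: all 3 rows agree on F — 0 pairs.
E=X61: all 3 rows agree on F — 0 pairs.
E=X64: all 3 rows agree on F — 0 pairs.

0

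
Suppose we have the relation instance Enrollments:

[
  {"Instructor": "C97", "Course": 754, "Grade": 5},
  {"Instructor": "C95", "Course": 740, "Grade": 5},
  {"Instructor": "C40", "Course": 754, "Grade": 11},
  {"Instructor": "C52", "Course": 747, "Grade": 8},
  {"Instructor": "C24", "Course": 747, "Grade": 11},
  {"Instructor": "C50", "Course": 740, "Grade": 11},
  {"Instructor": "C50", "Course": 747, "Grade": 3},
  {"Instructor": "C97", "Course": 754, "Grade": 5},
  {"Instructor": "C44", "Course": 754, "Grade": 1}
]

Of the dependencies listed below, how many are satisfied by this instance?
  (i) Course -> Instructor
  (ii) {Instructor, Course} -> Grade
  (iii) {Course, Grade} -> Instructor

(i) Course -> Instructor: Course=754: 4 rows → Instructor takes values {C97, C40, C44} — violation; Course=740: 2 rows → Instructor takes values {C95, C50} — violation; Course=747: 3 rows → Instructor takes values {C52, C24, C50} — violation — fails.
(ii) {Instructor, Course} -> Grade: every LHS value maps to a single RHS value — holds.
(iii) {Course, Grade} -> Instructor: every LHS value maps to a single RHS value — holds.
2 of the 3 dependencies hold.

2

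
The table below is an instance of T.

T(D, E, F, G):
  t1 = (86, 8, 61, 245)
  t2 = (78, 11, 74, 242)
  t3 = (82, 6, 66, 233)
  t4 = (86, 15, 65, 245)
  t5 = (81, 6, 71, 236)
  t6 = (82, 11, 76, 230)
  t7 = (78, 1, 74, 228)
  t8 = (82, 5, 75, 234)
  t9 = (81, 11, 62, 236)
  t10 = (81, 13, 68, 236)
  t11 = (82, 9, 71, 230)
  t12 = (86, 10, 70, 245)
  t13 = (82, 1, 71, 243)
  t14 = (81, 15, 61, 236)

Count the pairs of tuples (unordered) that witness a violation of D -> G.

10

D=86: all 3 rows agree on G — 0 pairs.
D=78: violating pairs (2,7) — 1 pair.
D=82: violating pairs (3,6), (3,8), (3,11), (3,13), (6,8), (6,13), (8,11), (8,13), (11,13) — 9 pairs.
D=81: all 4 rows agree on G — 0 pairs.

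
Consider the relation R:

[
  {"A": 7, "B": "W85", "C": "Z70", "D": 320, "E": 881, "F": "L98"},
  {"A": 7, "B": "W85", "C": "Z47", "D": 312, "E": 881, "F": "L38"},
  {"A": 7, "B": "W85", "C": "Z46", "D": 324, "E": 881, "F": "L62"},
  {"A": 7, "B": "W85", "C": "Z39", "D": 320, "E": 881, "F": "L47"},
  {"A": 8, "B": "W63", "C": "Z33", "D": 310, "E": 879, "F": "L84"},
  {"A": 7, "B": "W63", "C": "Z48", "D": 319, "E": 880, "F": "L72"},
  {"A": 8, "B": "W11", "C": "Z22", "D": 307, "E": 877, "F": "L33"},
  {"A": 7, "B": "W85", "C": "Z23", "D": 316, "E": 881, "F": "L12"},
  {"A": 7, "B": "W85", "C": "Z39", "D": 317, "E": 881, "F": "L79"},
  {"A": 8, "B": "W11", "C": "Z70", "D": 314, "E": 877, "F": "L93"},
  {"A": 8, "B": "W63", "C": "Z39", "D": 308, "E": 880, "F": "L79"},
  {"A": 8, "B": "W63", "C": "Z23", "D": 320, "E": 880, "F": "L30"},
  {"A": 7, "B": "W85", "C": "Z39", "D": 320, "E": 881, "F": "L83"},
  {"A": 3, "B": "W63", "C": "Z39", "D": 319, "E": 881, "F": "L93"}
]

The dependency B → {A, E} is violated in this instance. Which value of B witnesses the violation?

W63

B=W85: 7 rows → {A,E} = (7, 881), (7, 881), (7, 881), (7, 881), (7, 881), (7, 881), (7, 881) ✓
B=W63: 5 rows → {A,E} takes values {(8, 879), (7, 880), (8, 880), (3, 881)} — violation
B=W11: 2 rows → {A,E} = (8, 877), (8, 877) ✓
The only B value with inconsistent RHS is B=W63.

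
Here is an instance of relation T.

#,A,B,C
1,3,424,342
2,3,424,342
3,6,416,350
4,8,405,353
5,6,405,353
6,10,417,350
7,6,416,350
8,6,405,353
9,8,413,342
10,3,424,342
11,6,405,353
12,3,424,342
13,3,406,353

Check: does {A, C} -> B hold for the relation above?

Yes

(A=3, C=342): rows 1, 2, 10, 12 → B = 424, 424, 424, 424 ✓
(A=6, C=350): rows 3, 7 → B = 416, 416 ✓
(A=8, C=353): row 4 → B = 405 ✓
(A=6, C=353): rows 5, 8, 11 → B = 405, 405, 405 ✓
(A=10, C=350): row 6 → B = 417 ✓
(A=8, C=342): row 9 → B = 413 ✓
(A=3, C=353): row 13 → B = 406 ✓
Every {A, C} value is associated with a single B value, so {A, C} -> B holds.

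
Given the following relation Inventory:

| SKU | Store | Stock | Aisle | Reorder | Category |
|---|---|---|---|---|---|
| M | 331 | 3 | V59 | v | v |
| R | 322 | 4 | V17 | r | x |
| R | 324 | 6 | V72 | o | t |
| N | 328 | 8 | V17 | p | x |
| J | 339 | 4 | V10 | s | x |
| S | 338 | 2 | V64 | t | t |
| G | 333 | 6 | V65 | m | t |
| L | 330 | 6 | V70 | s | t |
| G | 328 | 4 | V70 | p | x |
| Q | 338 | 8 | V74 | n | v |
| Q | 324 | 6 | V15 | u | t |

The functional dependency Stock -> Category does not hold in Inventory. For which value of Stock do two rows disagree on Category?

Stock=3: 1 row → Category = v ✓
Stock=4: 3 rows → Category = x, x, x ✓
Stock=6: 4 rows → Category = t, t, t, t ✓
Stock=8: 2 rows → Category takes values {x, v} — violation
Stock=2: 1 row → Category = t ✓
The only Stock value with inconsistent Category is Stock=8.

8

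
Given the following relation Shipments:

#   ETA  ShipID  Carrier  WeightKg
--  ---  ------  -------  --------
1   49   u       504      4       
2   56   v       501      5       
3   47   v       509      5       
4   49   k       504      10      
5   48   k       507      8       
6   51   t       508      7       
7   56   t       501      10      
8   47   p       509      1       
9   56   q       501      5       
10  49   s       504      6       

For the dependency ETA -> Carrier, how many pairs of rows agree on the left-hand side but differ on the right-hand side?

ETA=49: all 3 rows agree on Carrier — 0 pairs.
ETA=56: all 3 rows agree on Carrier — 0 pairs.
ETA=47: all 2 rows agree on Carrier — 0 pairs.

0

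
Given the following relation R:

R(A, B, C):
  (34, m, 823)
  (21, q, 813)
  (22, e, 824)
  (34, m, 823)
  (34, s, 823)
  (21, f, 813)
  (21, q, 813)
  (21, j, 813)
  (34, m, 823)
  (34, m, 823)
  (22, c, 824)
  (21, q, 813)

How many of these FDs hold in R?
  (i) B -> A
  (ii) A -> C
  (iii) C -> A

(i) B -> A: every LHS value maps to a single RHS value — holds.
(ii) A -> C: every LHS value maps to a single RHS value — holds.
(iii) C -> A: every LHS value maps to a single RHS value — holds.
3 of the 3 dependencies hold.

3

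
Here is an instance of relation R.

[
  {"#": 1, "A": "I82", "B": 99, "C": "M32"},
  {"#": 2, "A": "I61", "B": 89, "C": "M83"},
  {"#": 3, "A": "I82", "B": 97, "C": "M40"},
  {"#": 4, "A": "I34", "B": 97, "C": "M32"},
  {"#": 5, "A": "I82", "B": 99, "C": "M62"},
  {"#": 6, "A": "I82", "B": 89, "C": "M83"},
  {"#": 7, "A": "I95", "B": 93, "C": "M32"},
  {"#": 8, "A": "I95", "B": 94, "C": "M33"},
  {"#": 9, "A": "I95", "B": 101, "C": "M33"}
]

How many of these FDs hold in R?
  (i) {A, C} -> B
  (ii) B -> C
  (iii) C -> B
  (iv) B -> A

0

(i) {A, C} -> B: (A=I95, C=M33): rows 8, 9 → B takes values {94, 101} — violation — fails.
(ii) B -> C: B=99: rows 1, 5 → C takes values {M32, M62} — violation; B=97: rows 3, 4 → C takes values {M40, M32} — violation — fails.
(iii) C -> B: C=M32: rows 1, 4, 7 → B takes values {99, 97, 93} — violation; C=M33: rows 8, 9 → B takes values {94, 101} — violation — fails.
(iv) B -> A: B=89: rows 2, 6 → A takes values {I61, I82} — violation; B=97: rows 3, 4 → A takes values {I82, I34} — violation — fails.
None of the 4 dependencies hold.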